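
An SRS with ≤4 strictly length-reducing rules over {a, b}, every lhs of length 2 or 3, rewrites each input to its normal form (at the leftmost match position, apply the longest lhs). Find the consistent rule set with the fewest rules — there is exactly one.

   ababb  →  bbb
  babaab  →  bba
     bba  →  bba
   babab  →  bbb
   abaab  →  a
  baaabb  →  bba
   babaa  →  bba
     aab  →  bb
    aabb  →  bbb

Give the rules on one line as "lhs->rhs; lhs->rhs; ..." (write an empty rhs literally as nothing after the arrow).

  | ababb => aabb => bbb
  | babaab => baaab => bbab => bba
  | bba
  | babab => baab => bbb

aab->bb; ab->a; baa->bb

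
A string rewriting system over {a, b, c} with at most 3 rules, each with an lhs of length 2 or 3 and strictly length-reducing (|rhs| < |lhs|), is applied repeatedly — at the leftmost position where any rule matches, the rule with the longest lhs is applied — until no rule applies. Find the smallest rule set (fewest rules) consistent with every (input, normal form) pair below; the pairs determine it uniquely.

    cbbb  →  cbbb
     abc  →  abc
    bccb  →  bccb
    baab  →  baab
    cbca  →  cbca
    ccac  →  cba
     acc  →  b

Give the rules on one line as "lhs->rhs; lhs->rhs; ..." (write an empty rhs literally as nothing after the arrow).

  | cbbb
  | abc
  | bccb
  | baab

acc->b; cac->ba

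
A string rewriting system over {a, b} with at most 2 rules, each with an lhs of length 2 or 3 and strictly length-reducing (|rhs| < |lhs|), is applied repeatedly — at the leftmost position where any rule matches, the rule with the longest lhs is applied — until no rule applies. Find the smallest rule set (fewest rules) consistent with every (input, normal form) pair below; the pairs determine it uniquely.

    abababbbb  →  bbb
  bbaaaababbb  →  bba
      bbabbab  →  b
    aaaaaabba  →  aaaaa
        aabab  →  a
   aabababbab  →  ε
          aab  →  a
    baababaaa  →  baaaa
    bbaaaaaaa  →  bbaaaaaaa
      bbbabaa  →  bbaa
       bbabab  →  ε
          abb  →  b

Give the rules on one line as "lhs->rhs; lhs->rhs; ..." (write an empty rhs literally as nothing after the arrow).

ab->; bab->

  | abababbbb => ababbbb => abbbb => bbb
  | bbaaaababbb => bbaaaabbb => bbaaabb => bbaab => bba
  | bbabbab => bbab => b
  | aaaaaabba => aaaaaba => aaaaa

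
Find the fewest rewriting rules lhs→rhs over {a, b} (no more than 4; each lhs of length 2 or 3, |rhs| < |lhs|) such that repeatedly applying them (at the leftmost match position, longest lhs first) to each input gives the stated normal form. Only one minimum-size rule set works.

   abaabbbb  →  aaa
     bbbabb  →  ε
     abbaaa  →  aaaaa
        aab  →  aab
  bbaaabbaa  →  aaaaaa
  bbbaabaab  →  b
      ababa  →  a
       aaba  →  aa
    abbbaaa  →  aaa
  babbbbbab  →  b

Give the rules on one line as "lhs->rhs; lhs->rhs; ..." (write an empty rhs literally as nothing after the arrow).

abb->aa; ba->; baa->; bb->

  | abaabbbb => abbbb => aabb => aaa
  | bbbabb => babb => bb => ε
  | abbaaa => aaaaa
  | aab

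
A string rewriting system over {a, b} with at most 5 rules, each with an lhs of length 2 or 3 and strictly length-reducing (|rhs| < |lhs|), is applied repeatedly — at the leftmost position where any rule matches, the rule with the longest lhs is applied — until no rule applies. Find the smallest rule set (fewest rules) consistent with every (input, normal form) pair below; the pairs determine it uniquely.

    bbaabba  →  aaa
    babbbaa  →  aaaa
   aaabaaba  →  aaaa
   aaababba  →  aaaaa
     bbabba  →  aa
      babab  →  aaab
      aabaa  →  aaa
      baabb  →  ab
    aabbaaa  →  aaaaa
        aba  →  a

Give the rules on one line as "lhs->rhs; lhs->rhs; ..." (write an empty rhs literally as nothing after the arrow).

  | bbaabba => aabba => aaa
  | babbbaa => aabbaa => aaaa
  | aaabaaba => aaaaba => aaaa
  | aaababba => aaaaaba => aaaaa

ba->; bab->aa; bb->b; bba->a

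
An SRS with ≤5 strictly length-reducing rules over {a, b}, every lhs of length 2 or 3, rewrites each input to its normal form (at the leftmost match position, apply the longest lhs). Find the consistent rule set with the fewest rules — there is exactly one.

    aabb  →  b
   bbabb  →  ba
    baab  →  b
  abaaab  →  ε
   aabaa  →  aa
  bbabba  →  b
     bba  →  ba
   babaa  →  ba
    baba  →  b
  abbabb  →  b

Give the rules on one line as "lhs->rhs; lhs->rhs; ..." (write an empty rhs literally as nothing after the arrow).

aab->; ab->a; aba->; bb->b

  | aabb => b
  | bbabb => babb => bab => ba
  | baab => b
  | abaaab => aab => ε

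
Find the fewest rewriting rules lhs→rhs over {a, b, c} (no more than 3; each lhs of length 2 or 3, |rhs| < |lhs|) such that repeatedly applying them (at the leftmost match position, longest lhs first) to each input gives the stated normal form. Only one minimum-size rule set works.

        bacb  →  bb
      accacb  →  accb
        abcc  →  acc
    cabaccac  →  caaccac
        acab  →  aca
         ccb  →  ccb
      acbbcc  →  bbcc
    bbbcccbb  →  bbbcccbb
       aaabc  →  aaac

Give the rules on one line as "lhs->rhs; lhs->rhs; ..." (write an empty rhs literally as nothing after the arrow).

ab->a; acb->b

  | bacb => bb
  | accacb => accb
  | abcc => acc
  | cabaccac => caaccac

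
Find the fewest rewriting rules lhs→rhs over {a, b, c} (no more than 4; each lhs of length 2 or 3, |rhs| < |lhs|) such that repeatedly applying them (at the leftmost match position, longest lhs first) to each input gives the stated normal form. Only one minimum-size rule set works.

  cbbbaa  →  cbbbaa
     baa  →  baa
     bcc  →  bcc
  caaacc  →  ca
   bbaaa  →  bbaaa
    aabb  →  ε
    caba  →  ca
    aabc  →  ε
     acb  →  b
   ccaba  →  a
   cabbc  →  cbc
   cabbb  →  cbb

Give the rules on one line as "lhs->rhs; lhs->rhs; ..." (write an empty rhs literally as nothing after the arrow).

  | cbbbaa
  | baa
  | bcc
  | caaacc => caac => ca

ab->; ac->; cca->a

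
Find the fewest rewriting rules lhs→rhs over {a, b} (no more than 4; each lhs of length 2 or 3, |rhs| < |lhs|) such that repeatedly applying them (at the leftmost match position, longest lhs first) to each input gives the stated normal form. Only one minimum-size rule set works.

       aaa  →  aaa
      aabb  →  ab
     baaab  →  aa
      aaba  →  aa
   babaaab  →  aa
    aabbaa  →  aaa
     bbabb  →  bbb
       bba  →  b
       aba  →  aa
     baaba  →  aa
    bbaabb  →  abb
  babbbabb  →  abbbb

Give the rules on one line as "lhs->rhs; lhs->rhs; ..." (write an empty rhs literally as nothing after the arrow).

aab->ba; ba->a; bba->b

  | aaa
  | aabb => bab => ab
  | baaab => aaab => aba => aa
  | aaba => baa => aa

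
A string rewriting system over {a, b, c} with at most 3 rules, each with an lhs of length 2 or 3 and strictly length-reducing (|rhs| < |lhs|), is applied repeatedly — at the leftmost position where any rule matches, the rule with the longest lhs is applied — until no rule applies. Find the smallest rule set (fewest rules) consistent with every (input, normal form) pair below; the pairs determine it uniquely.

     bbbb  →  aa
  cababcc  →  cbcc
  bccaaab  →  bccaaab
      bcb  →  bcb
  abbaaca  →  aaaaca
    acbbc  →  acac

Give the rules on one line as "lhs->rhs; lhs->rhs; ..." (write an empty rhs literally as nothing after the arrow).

  | bbbb => abb => aa
  | cababcc => cbcc
  | bccaaab
  | bcb

aba->; bb->a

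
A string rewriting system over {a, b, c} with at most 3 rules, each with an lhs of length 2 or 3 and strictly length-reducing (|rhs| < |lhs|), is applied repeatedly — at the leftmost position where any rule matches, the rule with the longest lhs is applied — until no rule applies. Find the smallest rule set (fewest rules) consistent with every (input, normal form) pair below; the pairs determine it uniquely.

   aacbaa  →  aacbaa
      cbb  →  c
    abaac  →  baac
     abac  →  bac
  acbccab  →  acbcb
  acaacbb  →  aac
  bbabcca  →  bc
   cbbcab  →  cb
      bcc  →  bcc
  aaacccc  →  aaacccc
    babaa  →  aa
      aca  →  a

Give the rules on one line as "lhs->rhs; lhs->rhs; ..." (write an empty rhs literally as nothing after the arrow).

  | aacbaa
  | cbb => c
  | abaac => baac
  | abac => bac

ab->b; bb->; ca->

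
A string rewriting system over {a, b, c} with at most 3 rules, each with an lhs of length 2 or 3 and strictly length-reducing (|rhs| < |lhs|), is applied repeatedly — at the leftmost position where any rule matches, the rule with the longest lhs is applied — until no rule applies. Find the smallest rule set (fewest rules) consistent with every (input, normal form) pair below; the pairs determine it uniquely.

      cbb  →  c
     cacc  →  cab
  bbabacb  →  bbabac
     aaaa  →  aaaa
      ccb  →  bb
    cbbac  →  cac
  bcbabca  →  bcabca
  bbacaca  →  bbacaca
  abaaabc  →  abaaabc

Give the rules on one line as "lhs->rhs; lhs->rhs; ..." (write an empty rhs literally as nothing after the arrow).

  | cbb => cb => c
  | cacc => cab
  | bbabacb => bbabac
  | aaaa

cb->c; cc->b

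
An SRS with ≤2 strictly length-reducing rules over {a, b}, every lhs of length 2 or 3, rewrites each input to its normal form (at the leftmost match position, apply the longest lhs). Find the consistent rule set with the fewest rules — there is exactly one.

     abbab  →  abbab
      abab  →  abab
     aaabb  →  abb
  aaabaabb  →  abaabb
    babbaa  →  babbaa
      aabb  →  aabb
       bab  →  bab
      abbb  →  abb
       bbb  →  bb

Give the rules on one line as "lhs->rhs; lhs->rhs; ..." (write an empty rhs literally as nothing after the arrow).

aaa->a; bbb->bb

  | abbab
  | abab
  | aaabb => abb
  | aaabaabb => abaabb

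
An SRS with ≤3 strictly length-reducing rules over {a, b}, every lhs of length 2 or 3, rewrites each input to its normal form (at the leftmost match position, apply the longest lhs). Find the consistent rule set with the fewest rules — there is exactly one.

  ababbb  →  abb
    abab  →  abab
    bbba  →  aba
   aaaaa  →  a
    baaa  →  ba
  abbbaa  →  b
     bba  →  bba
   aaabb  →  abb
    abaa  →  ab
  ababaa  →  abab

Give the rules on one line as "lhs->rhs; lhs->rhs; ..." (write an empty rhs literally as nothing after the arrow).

  | ababbb => abaab => abb
  | abab
  | bbba => aba
  | aaaaa => aaa => a

aa->; bbb->ab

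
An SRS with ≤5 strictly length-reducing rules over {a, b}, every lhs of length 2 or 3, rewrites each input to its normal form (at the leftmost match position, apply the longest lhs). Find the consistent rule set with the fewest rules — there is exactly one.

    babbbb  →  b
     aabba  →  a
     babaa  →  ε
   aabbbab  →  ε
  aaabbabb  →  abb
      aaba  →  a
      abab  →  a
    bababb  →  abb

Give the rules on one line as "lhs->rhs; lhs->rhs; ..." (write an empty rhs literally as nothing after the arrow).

  | babbbb => bbb => b
  | aabba => bba => ba => a
  | babaa => aa => ε
  | aabbbab => bbbab => bab => ε

aa->; ba->a; bab->; bbb->b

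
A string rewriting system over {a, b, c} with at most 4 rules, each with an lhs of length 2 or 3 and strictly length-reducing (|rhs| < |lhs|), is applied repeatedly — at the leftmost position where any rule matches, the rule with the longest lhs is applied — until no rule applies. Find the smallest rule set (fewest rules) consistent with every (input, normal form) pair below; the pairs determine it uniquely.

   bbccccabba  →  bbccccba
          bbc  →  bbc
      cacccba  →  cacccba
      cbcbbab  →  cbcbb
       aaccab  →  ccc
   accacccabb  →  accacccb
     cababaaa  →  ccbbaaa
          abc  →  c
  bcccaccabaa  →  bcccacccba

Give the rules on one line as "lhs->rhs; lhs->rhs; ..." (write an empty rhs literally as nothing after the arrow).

aac->cc; ab->; aba->cb

  | bbccccabba => bbccccba
  | bbc
  | cacccba
  | cbcbbab => cbcbb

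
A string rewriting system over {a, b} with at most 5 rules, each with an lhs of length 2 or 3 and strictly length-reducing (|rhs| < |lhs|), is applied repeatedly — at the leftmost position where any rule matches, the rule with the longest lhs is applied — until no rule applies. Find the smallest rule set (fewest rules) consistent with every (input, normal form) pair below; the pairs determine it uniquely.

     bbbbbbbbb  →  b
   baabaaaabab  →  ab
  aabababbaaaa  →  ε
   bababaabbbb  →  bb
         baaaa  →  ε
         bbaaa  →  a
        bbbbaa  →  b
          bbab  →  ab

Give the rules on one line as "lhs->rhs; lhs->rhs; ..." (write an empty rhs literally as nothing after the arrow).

aa->; ba->a; baa->; bbb->b

  | bbbbbbbbb => bbbbbbb => bbbbb => bbb => b
  | baabaaaabab => baaaabab => aabab => bab => ab
  | aabababbaaaa => bababbaaaa => ababbaaaa => aabbaaaa => bbaaaa => baa => ε
  | bababaabbbb => ababaabbbb => aabaabbbb => baabbbb => bbbb => bb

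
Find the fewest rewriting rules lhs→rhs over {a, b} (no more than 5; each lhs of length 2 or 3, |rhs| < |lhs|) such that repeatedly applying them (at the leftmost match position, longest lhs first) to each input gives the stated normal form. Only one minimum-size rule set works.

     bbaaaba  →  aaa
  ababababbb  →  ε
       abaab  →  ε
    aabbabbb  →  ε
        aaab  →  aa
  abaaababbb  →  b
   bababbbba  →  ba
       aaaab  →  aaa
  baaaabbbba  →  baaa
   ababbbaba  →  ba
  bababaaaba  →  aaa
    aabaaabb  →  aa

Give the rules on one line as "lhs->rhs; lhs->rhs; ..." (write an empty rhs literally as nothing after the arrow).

  | bbaaaba => aaaaba => aaa
  | ababababbb => bababbb => bbbb => abb => ε
  | abaab => ab => ε
  | aabbabbb => aabbb => ab => ε

ab->; aba->; abb->; bb->a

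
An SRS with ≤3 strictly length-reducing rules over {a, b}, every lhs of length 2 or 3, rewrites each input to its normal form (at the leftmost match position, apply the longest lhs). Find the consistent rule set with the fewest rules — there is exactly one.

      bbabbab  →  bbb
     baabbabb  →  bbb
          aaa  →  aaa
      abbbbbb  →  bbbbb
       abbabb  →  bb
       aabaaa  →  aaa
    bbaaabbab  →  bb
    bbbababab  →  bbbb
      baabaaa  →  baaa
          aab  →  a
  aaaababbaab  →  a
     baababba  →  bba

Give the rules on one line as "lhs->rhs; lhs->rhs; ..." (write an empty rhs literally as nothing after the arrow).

  | bbabbab => bbbab => bbb
  | baabbabb => bababb => bbb
  | aaa
  | abbbbbb => bbbbb

ab->; aba->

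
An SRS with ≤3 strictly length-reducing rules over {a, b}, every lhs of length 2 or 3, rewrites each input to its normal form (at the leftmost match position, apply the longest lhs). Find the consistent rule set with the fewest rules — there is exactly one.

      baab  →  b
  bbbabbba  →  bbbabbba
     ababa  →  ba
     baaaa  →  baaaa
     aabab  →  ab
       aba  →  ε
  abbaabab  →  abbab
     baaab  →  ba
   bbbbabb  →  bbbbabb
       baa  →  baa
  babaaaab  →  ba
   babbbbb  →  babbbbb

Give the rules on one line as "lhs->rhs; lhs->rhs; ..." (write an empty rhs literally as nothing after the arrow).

aab->; aba->

  | baab => b
  | bbbabbba
  | ababa => ba
  | baaaa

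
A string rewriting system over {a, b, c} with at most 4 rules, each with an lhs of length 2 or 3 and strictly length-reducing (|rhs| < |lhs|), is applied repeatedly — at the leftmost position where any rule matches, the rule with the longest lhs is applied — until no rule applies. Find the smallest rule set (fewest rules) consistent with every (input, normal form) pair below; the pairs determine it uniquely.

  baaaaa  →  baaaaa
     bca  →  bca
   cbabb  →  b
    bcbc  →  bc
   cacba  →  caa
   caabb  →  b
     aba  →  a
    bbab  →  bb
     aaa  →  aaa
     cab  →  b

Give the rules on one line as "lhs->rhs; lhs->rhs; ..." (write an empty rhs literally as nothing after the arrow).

ab->; cab->b; cb->

  | baaaaa
  | bca
  | cbabb => abb => b
  | bcbc => bc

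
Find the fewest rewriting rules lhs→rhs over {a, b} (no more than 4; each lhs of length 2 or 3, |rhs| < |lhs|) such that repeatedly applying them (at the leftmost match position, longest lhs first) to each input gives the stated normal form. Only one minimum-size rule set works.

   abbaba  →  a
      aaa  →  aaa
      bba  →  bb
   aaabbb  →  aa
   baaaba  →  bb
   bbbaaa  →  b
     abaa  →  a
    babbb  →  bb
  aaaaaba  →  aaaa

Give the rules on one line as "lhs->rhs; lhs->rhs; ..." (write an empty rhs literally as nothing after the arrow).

  | abbaba => abbba => abaa => a
  | aaa
  | bba => bb
  | aaabbb => aaaba => aa

aba->; ba->b; bbb->ba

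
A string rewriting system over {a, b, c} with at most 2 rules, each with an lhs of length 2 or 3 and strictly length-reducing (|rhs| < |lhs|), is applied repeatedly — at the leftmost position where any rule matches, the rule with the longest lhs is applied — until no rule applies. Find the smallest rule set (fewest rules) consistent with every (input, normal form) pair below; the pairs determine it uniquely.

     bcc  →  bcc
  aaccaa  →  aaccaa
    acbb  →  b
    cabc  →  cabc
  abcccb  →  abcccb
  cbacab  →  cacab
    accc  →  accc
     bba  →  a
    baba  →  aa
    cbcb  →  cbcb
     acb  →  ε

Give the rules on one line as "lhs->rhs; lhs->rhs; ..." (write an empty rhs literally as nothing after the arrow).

  | bcc
  | aaccaa
  | acbb => b
  | cabc

acb->; ba->a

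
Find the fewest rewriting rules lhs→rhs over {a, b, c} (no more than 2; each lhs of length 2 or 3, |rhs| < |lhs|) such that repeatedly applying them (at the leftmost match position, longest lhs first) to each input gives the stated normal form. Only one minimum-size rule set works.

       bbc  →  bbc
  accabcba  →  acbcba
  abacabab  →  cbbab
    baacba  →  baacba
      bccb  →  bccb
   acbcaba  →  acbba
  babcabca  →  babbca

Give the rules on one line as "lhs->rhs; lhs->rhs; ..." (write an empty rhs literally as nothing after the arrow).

  | bbc
  | accabcba => acbcba
  | abacabab => cbcabab => cbbab
  | baacba

aba->cb; cab->b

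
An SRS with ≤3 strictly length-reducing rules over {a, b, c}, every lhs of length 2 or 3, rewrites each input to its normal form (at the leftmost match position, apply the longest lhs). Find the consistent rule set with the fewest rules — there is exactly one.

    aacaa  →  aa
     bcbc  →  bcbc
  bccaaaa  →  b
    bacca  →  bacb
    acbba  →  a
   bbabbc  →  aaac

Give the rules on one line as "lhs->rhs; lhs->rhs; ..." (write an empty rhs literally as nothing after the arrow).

bb->a; ca->b; caa->

  | aacaa => aa
  | bcbc
  | bccaaaa => bcaa => b
  | bacca => bacb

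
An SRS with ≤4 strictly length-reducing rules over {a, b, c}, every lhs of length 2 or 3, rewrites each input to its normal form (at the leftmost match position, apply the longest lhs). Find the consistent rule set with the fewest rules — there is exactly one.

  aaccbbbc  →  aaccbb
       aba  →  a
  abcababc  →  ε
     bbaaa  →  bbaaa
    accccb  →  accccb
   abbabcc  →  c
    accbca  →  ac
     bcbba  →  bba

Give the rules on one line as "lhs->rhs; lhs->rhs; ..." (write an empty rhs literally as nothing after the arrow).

ab->; bc->; ca->

  | aaccbbbc => aaccbb
  | aba => a
  | abcababc => cababc => babc => bc => ε
  | bbaaa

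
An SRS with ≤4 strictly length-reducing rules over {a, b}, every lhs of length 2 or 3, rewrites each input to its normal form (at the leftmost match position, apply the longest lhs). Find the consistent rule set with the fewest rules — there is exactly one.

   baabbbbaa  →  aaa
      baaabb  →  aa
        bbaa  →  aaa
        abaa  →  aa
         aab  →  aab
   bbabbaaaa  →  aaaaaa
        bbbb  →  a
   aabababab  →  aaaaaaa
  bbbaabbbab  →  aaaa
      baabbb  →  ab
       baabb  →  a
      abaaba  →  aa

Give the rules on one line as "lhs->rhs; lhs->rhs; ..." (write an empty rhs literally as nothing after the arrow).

abb->a; ba->; bab->aa; bb->a

  | baabbbbaa => abbbbaa => abbaa => aaa
  | baaabb => aabb => aa
  | bbaa => aaa
  | abaa => aa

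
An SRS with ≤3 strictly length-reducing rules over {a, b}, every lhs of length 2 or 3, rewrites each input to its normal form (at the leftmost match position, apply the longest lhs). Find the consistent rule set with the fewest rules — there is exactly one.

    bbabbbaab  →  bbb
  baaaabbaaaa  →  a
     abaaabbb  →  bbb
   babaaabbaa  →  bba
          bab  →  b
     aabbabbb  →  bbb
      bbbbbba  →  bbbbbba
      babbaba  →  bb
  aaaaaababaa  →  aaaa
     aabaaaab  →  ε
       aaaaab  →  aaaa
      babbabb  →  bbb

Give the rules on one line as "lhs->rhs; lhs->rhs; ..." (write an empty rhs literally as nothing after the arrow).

ab->; aba->ab; baa->a

  | bbabbbaab => bbbbaab => bbbab => bbb
  | baaaabbaaaa => aaabbaaaa => aabaaaa => aabaaa => aabaa => aaba => aab => a
  | abaaabbb => abaabbb => ababbb => abbbb => bbb
  | babaaabbaa => babaabbaa => bababbaa => babbbaa => bbbaa => bba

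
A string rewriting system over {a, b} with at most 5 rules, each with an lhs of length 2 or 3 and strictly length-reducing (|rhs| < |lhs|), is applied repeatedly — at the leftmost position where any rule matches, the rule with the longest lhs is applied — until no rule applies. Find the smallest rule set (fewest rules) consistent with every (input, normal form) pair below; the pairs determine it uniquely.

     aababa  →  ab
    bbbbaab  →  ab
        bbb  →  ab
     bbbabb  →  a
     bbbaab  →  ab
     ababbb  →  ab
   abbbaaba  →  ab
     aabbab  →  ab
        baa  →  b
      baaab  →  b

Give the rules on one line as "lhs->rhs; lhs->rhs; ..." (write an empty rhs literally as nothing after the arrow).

aa->a; ba->b; bab->b; bb->a

  | aababa => ababa => aba => ab
  | bbbbaab => abbaab => aaaab => aaab => aab => ab
  | bbb => ab
  | bbbabb => ababb => abb => aa => a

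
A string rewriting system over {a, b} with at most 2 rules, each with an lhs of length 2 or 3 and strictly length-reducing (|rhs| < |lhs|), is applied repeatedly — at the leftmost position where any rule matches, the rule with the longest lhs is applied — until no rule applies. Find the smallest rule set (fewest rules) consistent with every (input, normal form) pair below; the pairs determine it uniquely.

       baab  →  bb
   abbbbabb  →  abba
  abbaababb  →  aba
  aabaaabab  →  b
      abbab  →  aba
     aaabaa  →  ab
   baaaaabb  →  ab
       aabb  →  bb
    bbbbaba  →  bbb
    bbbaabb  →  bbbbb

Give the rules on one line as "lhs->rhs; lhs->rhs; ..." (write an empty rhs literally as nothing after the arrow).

  | baab => bb
  | abbbbabb => abbbab => abba
  | abbaababb => abbbabb => abbab => aba
  | aabaaabab => baaabab => babab => aab => b

aa->; bab->a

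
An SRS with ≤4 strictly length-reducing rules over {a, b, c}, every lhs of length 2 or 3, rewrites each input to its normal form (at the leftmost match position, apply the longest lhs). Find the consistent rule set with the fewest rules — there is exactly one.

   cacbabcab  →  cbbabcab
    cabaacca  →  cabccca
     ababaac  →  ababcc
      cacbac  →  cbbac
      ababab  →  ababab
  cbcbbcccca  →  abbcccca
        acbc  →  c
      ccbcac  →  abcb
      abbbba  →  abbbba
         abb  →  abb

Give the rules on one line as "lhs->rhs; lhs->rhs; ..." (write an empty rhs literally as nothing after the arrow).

aa->c; cac->cb; cbc->a; ccb->ab

  | cacbabcab => cbbabcab
  | cabaacca => cabccca
  | ababaac => ababcc
  | cacbac => cbbac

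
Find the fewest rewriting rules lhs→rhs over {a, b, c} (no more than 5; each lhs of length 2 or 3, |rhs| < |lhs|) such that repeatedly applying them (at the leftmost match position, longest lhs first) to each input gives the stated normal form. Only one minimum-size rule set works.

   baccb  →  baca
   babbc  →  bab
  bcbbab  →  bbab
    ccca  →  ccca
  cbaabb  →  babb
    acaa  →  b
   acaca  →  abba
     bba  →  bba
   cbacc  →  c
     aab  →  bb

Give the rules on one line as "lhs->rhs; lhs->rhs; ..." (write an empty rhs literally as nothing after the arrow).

  | baccb => baca
  | babbc => bab
  | bcbbab => bbab
  | ccca

aa->b; bc->; cac->bb; cb->a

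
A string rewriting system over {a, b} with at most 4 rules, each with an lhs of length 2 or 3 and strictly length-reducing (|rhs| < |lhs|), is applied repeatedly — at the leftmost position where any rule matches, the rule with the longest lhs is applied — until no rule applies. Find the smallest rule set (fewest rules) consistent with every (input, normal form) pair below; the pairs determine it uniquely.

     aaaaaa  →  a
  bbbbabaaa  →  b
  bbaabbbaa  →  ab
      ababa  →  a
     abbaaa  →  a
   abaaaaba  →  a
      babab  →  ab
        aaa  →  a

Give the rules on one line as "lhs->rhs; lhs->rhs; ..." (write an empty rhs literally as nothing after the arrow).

  | aaaaaa => aaaaa => aaaa => aaa => aa => a
  | bbbbabaaa => bbbbaaa => bbbaa => bba => b
  | bbaabbbaa => babbbaa => abbbaa => abba => ab
  | ababa => aaba => aba => aa => a

aa->a; ba->a; bba->b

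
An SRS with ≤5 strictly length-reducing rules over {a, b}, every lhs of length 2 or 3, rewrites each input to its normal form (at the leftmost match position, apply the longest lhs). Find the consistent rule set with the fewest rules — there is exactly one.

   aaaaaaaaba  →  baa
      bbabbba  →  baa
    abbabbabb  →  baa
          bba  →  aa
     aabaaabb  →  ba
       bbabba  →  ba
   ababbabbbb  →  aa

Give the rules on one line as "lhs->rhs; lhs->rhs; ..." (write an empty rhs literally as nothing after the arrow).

aaa->aa; aab->ba; aba->a; bb->a

  | aaaaaaaaba => aaaaaaaba => aaaaaaba => aaaaaba => aaaaba => aaaba => aaba => baa
  | bbabbba => aabbba => babba => baaa => baa
  | abbabbabb => aaabbabb => aabbabb => bababb => babb => baa
  | bba => aa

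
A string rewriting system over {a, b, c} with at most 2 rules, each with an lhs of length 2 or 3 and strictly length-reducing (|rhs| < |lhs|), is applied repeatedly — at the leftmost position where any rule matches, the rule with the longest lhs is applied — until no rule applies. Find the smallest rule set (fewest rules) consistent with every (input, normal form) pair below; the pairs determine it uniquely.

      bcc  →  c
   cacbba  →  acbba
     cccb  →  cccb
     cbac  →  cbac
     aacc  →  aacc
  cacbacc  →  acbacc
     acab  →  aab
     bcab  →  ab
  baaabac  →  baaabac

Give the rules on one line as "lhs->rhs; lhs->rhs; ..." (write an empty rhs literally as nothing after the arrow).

bc->; ca->a

  | bcc => c
  | cacbba => acbba
  | cccb
  | cbac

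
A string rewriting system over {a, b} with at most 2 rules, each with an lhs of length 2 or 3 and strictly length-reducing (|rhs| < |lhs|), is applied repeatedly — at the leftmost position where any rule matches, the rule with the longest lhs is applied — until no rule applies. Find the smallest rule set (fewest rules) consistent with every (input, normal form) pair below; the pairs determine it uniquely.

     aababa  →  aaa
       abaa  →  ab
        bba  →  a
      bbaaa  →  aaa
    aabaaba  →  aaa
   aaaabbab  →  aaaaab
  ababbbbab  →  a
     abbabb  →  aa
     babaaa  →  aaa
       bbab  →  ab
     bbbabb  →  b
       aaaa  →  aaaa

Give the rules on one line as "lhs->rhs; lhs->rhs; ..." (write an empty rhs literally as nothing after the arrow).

ba->b; bb->

  | aababa => aabba => aaa
  | abaa => aba => ab
  | bba => a
  | bbaaa => aaa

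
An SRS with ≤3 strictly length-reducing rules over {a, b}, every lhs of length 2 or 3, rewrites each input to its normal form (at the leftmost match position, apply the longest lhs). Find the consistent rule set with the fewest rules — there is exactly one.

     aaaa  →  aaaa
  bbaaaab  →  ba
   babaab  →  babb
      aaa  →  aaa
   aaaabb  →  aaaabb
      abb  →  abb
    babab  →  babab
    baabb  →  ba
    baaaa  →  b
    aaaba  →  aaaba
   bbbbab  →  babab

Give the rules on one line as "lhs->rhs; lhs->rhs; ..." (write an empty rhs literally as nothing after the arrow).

baa->b; bbb->ba

  | aaaa
  | bbaaaab => bbaab => bbb => ba
  | babaab => babb
  | aaa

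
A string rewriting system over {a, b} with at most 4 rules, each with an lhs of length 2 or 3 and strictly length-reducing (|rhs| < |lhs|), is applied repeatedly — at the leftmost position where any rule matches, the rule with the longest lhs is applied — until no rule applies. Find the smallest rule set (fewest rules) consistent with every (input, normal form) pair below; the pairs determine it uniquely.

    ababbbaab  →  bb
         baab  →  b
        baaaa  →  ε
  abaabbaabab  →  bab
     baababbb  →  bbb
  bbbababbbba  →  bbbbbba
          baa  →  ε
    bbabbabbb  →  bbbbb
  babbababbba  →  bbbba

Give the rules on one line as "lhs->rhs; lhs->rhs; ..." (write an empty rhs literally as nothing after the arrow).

aa->; abb->b; baa->

  | ababbbaab => abbbaab => bbaab => bb
  | baab => b
  | baaaa => aa => ε
  | abaabbaabab => abbaabab => baabab => bab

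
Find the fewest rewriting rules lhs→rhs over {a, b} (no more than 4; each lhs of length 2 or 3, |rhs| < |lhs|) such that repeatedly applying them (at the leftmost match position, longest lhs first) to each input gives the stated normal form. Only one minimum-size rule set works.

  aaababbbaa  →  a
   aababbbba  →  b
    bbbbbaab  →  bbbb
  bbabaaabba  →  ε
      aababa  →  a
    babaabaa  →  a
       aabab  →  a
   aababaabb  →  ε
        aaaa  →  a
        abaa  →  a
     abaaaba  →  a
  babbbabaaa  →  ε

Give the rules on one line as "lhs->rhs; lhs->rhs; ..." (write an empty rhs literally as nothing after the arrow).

  | aaababbbaa => aababbbaa => aabbbaa => abbaa => baa => a
  | aababbbba => aabbbba => abbba => bba => b
  | bbbbbaab => bbbbab => bbbb
  | bbabaaabba => bbaaabba => baabba => abba => ba => ε

aa->a; aab->a; ab->; ba->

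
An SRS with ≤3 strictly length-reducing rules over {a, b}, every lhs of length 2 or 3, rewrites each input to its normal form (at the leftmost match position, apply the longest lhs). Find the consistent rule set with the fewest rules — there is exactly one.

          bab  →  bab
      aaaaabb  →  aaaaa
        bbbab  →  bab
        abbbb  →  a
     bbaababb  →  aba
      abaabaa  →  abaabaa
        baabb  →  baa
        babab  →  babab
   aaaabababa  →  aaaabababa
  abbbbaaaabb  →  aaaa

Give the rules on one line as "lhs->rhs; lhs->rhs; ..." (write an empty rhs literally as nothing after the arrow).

bb->; bba->

  | bab
  | aaaaabb => aaaaa
  | bbbab => bab
  | abbbb => abb => a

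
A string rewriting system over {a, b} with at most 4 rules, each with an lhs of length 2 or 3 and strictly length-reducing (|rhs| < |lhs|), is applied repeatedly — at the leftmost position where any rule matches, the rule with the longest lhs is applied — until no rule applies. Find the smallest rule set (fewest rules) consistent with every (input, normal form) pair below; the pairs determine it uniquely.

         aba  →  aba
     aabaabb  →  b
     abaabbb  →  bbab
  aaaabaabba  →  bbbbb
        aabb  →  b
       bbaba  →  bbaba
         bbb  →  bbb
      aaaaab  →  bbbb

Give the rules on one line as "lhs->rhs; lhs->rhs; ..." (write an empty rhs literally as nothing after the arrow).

  | aba
  | aabaabb => aabb => b
  | abaabbb => abbbbb => babbb => bbab
  | aaaabaabba => bbabaabba => bbabbbba => bbbabba => bbbbaa => bbbbb

aaa->bb; aab->; abb->ba; baa->bb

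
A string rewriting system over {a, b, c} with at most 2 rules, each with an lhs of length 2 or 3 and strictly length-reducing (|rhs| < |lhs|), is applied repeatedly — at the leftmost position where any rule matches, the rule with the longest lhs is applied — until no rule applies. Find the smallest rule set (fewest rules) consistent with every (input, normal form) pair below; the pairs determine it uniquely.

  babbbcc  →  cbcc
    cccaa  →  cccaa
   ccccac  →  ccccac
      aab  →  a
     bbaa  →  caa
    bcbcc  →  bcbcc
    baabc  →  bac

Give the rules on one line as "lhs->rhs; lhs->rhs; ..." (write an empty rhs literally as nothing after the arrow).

ab->; bb->c

  | babbbcc => bbbcc => cbcc
  | cccaa
  | ccccac
  | aab => a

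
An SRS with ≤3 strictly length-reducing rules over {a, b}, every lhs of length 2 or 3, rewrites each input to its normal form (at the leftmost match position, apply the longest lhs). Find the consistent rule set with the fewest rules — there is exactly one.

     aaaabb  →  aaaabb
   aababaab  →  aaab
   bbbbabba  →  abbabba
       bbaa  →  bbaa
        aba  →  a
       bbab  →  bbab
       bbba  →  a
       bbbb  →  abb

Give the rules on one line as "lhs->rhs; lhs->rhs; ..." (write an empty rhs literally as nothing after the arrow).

  | aaaabb
  | aababaab => aabaab => aaab
  | bbbbabba => abbabba
  | bbaa

aba->a; bbb->ab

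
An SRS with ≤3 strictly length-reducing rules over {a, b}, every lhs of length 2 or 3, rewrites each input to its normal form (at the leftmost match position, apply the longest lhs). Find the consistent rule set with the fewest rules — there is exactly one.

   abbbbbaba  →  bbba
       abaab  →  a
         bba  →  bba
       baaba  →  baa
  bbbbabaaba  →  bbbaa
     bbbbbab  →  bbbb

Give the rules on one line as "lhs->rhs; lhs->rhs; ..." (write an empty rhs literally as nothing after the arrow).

  | abbbbbaba => bbbbaba => bbba
  | abaab => aab => a
  | bba
  | baaba => baa

ab->; bab->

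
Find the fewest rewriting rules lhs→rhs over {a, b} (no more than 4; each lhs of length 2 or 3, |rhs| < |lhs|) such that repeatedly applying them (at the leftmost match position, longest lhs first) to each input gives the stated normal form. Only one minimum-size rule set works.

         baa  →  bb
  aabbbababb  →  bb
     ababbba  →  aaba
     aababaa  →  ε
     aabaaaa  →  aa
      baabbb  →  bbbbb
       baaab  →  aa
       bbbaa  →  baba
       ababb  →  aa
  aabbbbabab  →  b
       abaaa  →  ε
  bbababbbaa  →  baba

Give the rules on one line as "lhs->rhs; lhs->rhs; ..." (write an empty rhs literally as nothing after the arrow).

aaa->; abb->aa; baa->bb; bba->ab

  | baa => bb
  | aabbbababb => aaabababb => bababb => babaa => babb => baa => bb
  | ababbba => abaaba => abbba => aaba
  | aababaa => aababb => aabaa => aabb => aaa => ε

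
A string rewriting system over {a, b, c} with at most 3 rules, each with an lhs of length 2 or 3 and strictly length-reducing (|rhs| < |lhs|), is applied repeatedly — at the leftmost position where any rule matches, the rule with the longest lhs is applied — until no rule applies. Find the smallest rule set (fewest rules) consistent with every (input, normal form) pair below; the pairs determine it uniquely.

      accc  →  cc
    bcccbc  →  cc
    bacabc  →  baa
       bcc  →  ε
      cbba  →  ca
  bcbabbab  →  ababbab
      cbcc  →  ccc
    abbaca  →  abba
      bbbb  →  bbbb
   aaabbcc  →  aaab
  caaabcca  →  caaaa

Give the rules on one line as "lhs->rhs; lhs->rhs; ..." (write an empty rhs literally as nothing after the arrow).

  | accc => cc
  | bcccbc => accbc => cbc => cc
  | bacabc => babc => baa
  | bcc => ac => ε

ac->; bc->a; cb->c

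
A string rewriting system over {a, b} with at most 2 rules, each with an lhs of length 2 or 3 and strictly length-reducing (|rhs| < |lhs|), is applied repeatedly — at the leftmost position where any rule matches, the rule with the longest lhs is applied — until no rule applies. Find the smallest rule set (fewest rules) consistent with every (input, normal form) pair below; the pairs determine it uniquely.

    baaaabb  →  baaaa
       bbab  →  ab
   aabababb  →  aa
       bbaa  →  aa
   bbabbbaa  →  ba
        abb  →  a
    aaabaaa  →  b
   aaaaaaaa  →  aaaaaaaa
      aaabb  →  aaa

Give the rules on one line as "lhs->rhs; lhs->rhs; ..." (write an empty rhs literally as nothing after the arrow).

  | baaaabb => baaaa
  | bbab => ab
  | aabababb => abbabb => aabb => aa
  | bbaa => aa

aba->b; bb->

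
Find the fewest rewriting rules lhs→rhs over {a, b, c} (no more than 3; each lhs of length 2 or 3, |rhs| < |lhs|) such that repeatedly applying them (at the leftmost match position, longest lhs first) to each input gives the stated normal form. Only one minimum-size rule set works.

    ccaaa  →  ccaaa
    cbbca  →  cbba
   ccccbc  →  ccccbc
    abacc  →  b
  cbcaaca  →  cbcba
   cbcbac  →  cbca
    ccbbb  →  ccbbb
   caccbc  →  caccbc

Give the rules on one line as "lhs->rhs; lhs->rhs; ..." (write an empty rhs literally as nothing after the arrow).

aac->b; bac->a; bbc->bb

  | ccaaa
  | cbbca => cbba
  | ccccbc
  | abacc => aac => b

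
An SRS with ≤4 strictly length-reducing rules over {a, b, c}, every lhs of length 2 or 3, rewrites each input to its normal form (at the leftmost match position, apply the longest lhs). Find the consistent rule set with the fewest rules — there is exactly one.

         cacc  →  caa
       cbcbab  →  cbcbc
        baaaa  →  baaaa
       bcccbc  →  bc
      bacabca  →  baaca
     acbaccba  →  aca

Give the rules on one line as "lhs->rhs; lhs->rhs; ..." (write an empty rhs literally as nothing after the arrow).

ab->c; acb->; cc->a

  | cacc => caa
  | cbcbab => cbcbc
  | baaaa
  | bcccbc => bacbc => bc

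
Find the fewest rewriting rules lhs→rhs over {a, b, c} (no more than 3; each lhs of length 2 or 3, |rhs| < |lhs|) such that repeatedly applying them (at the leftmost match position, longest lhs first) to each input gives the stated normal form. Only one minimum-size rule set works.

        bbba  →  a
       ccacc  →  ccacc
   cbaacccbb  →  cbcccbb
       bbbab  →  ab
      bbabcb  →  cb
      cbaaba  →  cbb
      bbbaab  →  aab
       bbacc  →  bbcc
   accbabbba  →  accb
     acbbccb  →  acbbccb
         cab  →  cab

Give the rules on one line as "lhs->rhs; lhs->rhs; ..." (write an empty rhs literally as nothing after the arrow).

ba->b; bbb->

  | bbba => a
  | ccacc
  | cbaacccbb => cbacccbb => cbcccbb
  | bbbab => ab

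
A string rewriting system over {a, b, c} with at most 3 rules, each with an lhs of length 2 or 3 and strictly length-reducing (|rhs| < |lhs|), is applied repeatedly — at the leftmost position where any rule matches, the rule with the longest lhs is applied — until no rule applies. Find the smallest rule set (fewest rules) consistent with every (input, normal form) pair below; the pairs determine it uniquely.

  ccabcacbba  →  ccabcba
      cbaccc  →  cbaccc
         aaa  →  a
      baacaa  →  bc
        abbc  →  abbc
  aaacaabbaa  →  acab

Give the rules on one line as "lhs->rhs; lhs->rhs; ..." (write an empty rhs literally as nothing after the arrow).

aa->; aab->a; acb->

  | ccabcacbba => ccabcba
  | cbaccc
  | aaa => a
  | baacaa => bcaa => bc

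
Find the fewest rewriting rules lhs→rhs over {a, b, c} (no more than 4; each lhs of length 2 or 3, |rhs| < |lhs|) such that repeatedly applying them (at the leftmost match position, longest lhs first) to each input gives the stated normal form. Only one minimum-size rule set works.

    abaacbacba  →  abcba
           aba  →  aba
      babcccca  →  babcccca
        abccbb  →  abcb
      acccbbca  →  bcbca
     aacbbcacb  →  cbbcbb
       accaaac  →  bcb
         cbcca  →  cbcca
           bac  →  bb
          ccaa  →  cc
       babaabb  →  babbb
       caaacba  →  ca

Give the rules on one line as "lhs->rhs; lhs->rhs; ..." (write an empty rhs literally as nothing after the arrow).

aa->; ac->b; bba->a; ccb->c

  | abaacbacba => abcbacba => abcbbba => abcba
  | aba
  | babcccca
  | abccbb => abcb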